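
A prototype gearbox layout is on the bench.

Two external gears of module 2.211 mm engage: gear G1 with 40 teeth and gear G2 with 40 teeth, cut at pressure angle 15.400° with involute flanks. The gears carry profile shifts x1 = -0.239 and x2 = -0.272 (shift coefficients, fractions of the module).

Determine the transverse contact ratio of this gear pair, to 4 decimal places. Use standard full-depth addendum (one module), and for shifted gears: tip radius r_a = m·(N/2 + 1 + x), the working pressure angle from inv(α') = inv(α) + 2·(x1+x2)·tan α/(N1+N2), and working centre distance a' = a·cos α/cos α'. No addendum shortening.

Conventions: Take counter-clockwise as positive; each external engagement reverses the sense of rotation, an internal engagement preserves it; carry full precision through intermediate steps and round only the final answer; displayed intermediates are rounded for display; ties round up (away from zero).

topology: single-mesh involute geometry — m = 2.211, 40T/40T pair
base radii: r_b1 = 42.632299, r_b2 = 42.632299
tip radii: r_a1 = 45.902571, r_a2 = 45.829608
inv(α') = inv(15.400°) + 2·(-0.239-0.272)·tan α/(40+40) = 0.00314636  ⇒  α' = 12.03706°
a' = a·cos α / cos α' = 88.4400·cos 15.400°/cos 12.03706° = 87.181463
action lengths: √(r_a1²−r_b1²) = 17.015673, √(r_a2²−r_b2²) = 16.817850
base pitch p_b = π·m·cos α = 6.696666
CR = (17.015673 + 16.817850 − 87.181463·sin 12.03706°)/6.696666 = 2.337332
contact ratio ≈ 2.3373

2.3373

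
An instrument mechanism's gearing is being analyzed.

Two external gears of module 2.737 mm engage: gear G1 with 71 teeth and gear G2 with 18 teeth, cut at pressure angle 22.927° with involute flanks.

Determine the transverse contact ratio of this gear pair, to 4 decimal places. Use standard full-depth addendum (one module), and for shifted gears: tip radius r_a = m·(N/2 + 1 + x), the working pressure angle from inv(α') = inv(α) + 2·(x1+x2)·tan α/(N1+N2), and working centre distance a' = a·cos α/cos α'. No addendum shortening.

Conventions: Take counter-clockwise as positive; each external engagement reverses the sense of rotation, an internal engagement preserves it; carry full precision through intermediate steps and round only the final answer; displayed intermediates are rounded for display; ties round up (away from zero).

1.5496

single-mesh involute tooth geometry (71T engaging 18T at module 2.737)
base radii: r_b1 = 89.487771, r_b2 = 22.687041
tip radii: r_a1 = 99.900500, r_a2 = 27.370000
no profile shift: α' = α, a' = a
action lengths: √(r_a1²−r_b1²) = 44.407755, √(r_a2²−r_b2²) = 15.310620
base pitch p_b = π·m·cos α = 7.919271
CR = (44.407755 + 15.310620 − 121.796500·sin 22.92700°)/7.919271 = 1.549584
contact ratio ≈ 1.5496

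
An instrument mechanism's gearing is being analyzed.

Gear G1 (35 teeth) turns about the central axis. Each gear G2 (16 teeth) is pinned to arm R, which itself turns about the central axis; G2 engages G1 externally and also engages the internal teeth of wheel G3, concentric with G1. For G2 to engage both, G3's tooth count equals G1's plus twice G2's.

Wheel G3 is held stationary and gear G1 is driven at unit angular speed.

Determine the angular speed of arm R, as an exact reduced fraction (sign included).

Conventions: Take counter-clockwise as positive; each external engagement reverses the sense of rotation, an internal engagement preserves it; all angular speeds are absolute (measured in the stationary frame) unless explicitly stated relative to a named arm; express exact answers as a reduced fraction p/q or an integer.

35/102

class = planetary set [G3 = 35+2·16 = 67; Willis about the carrier]
ring teeth: 35 + 2·16 = 67
35(ω_sun−ω_arm) = −67(ω_ring−ω_arm),  ω_ring = 0, ω_sun = 1
35(1−ω_arm) = −67(0−ω_arm)  ⇒  102·ω_arm = 35  ⇒  ω_arm = 35/102
exact speed ratio = 35/102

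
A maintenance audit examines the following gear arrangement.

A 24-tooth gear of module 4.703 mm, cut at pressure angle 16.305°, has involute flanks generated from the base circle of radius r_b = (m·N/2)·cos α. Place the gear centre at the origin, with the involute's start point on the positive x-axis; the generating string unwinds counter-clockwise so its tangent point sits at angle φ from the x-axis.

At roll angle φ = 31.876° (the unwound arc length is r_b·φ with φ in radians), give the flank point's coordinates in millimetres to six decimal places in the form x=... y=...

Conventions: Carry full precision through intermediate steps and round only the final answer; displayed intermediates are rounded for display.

x=61.911255 y=3.013898

class = single-mesh tooth geometry [base-circle involute, m = 4.703, 24T]
pitch radius r_p = m·N/2 = 4.703·24/2 = 56.436000
base radius r_b = r_p·cos α = 56.436000·cos 16.305° = 54.166189
roll angle φ = 31.876° = 0.55634115 rad
x = r_b·(cos φ + φ·sin φ) = 61.911255
y = r_b·(sin φ − φ·cos φ) = 3.013898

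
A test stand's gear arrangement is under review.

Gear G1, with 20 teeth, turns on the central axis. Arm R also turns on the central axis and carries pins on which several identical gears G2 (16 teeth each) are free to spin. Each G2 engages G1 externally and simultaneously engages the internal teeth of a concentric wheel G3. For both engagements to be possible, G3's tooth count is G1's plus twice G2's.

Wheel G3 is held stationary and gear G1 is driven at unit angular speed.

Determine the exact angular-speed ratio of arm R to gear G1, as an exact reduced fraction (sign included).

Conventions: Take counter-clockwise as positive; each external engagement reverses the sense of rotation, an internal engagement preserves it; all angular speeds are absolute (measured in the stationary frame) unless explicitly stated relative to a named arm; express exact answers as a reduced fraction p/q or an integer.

5/18

planetary set (20T centre, 16T on arm, 52T internal) — Willis relation
ring teeth: 20 + 2·16 = 52
20(ω_sun−ω_arm) = −52(ω_ring−ω_arm),  ω_ring = 0, ω_sun = 1
20(1−ω_arm) = −52(0−ω_arm)  ⇒  72·ω_arm = 20  ⇒  ω_arm = 5/18
ω_out/ω_in = 5/18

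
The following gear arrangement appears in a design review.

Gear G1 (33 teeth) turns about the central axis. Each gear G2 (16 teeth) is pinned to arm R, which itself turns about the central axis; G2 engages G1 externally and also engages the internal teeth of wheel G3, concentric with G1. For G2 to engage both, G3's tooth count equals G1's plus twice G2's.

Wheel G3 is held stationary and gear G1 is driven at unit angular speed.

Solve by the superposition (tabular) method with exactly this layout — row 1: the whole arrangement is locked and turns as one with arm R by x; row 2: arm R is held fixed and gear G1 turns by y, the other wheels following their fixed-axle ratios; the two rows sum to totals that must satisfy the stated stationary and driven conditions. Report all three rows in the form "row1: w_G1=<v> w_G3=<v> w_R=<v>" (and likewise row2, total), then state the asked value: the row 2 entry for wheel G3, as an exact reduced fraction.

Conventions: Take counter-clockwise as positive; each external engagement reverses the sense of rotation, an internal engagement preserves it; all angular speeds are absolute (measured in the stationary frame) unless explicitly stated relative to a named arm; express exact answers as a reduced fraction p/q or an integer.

row1: w_G1=33/98 w_G3=33/98 w_R=33/98
row2: w_G1=65/98 w_G3=-33/98 w_R=0
total: w_G1=1 w_G3=0 w_R=33/98
asked value: -33/98

recognized (axles ride arm R): planetary set, 33/16/65 teeth
row 1 — lock + rotate with arm: ω_sun = ω_ring = ω_arm = x
superposition row 2 [arm held]: sun y, ring −(33/65)·y, arm 0
boundary: total ω_ring = x − (33/65)·y = 0 and total ω_sun = x + y = 1  ⇒  y = 65/98, x = 33/98
row 2 ring = −(33/65)·65/98 = -33/98
totals (row 1 + row 2): sun 33/98 + 65/98 = 1, ring 33/98 + (-33/98) = 0, arm 33/98 + 0 = 33/98
asked cell (row2, ring) = -33/98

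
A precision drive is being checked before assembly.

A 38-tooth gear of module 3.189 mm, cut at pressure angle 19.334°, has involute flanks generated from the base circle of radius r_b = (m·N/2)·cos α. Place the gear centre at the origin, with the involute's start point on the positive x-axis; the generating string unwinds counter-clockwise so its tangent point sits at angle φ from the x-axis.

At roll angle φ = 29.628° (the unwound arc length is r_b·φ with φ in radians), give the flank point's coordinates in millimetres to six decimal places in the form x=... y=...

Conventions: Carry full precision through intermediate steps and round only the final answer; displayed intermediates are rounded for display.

topology: single-mesh involute geometry — m = 3.189, N = 38
pitch radius r_p = m·N/2 = 3.189·38/2 = 60.591000
base radius r_b = r_p·cos α = 60.591000·cos 19.334° = 57.173950
roll angle φ = 29.628° = 0.51710615 rad
x = r_b·(cos φ + φ·sin φ) = 64.314605
y = r_b·(sin φ − φ·cos φ) = 2.565419

x=64.314605 y=2.565419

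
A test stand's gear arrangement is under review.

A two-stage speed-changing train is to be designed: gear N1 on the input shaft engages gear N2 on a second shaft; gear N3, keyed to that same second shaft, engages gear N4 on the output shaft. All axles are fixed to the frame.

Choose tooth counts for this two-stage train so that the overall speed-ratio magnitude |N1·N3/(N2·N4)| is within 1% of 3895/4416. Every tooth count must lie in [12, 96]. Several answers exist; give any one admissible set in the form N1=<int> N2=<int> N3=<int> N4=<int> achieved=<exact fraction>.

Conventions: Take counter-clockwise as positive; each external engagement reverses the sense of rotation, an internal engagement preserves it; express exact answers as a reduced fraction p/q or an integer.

N1=41 N2=46 N3=95 N4=96 achieved=3895/4416

2-stage fixed-axis compound train for ratio 3895/4416
target = 3895/4416 in lowest terms: an exact hit needs N1·N3 = k·3895 and N2·N4 = k·4416 for one integer k, every count in [12, 96]; additionally prefer no 1:1 stage (N1 ≠ N2, N3 ≠ N4)
k = 1: N1·N3 = 3895 = 41·95, N2·N4 = 4416 = 46·96
achieved = 41·95/(46·96) = 3895/4416; |achieved − target| = 0 ≤ 779/88320 ✓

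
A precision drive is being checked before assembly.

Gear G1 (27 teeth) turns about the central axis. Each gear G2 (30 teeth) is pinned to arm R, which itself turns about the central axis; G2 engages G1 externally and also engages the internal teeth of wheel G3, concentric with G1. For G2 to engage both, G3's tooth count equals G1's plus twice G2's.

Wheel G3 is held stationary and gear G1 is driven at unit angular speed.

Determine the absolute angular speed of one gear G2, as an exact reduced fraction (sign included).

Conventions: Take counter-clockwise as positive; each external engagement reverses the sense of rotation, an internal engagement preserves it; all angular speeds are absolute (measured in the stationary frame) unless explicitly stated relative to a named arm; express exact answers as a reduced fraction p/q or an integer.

planetary set (27T centre, 30T on arm, 87T internal) — Willis relation
ring teeth: 27 + 2·30 = 87
27(ω_sun−ω_arm) = −87(ω_ring−ω_arm),  ω_ring = 0, ω_sun = 1
27(1−ω_arm) = −87(0−ω_arm)  ⇒  114·ω_arm = 27  ⇒  ω_arm = 9/38
sun–planet mesh: 27·(1−9/38) = −30·(ω_p−ω_arm)  ⇒  ω_p−ω_arm = -261/380
ω_p = 9/38 − 261/380 = -9/20
exact speed ratio = -9/20

-9/20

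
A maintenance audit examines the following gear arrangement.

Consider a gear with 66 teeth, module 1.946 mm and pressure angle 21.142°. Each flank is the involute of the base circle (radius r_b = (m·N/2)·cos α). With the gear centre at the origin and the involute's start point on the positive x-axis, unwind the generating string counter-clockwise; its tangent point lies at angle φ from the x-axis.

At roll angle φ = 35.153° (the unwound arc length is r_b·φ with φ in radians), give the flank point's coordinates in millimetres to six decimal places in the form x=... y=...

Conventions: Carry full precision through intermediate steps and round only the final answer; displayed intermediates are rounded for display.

x=70.129653 y=4.439714

recognized (one wheel, involute flank): single-mesh tooth geometry, m = 1.946, N = 66
pitch radius r_p = m·N/2 = 1.946·66/2 = 64.218000
base radius r_b = r_p·cos α = 64.218000·cos 21.142° = 59.895447
roll angle φ = 35.153° = 0.61353559 rad
x = r_b·(cos φ + φ·sin φ) = 70.129653
y = r_b·(sin φ − φ·cos φ) = 4.439714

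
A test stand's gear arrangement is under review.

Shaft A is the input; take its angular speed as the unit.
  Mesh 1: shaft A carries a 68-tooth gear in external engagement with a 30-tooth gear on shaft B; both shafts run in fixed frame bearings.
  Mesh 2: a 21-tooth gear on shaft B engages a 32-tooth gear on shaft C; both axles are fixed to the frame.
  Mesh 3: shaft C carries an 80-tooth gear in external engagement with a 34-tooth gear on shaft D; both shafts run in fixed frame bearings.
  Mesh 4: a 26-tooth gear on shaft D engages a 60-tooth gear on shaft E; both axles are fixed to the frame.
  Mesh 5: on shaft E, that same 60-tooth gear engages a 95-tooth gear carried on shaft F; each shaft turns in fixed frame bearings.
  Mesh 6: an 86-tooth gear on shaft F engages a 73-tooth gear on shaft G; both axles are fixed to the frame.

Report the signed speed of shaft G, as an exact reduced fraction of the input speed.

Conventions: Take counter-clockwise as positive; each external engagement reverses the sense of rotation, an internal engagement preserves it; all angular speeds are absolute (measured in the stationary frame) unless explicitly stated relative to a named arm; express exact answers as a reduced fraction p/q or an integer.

7826/6935

6-mesh fixed-axis compound train (all bearings frame-fixed)
mesh 1 [68T→30T]: |ω|/ω_in = 1×68/30 = 34/15, sense flips to −
mesh 2 [21T→32T]: |ω|/ω_in = (34/15)×21/32 = 119/80, sense flips to +
mesh 3 [80T→34T]: |ω|/ω_in = (119/80)×80/34 = 7/2, sense flips to −
mesh 4 [26T→60T]: |ω|/ω_in = (7/2)×26/60 = 91/60, sense flips to +
mesh 5 [60T→95T]: |ω|/ω_in = (91/60)×60/95 = 91/95, sense flips to −
mesh 6 [86T→73T]: |ω|/ω_in = (91/95)×86/73 = 7826/6935, sense flips to +
signed output speed (× input speed) = 7826/6935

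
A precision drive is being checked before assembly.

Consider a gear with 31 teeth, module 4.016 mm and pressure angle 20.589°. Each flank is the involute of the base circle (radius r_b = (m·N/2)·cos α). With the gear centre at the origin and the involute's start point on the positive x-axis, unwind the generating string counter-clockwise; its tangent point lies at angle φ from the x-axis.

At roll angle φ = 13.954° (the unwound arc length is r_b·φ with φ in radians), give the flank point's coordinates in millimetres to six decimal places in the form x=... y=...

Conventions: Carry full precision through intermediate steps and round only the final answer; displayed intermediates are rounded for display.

single-mesh involute tooth geometry (31T wheel at module 4.016)
pitch radius r_p = m·N/2 = 4.016·31/2 = 62.248000
base radius r_b = r_p·cos α = 62.248000·cos 20.589° = 58.272038
roll angle φ = 13.954° = 0.24354324 rad
x = r_b·(cos φ + φ·sin φ) = 59.974650
y = r_b·(sin φ − φ·cos φ) = 0.278926

x=59.974650 y=0.278926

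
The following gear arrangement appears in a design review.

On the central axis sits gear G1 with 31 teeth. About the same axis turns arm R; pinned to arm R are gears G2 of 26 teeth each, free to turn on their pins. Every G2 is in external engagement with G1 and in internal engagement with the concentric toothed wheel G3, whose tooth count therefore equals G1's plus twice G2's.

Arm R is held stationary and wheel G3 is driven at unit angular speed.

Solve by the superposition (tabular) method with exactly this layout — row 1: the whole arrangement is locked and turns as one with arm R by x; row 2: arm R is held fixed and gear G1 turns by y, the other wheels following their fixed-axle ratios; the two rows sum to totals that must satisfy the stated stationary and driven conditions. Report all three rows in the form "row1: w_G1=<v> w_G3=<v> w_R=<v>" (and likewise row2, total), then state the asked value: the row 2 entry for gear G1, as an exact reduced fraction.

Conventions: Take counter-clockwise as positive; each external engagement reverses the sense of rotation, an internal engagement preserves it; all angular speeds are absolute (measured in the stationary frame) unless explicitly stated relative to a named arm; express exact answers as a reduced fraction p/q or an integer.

row1: w_G1=0 w_G3=0 w_R=0
row2: w_G1=-83/31 w_G3=1 w_R=0
total: w_G1=-83/31 w_G3=1 w_R=0
asked value: -83/31

topology: planetary set — G1 31T / G2 26T / G3 83T, arm = carrier (Willis)
superposition row 1 [locked train]: every member turns x
superposition row 2 [arm held]: sun y, ring −(31/83)·y, arm 0
boundary: total ω_arm = x = 0 and total ω_ring = x − (31/83)·y = 1  ⇒  y = -83/31, x = 0
row 2 ring = −(31/83)·(-83/31) = 1
totals (row 1 + row 2): sun 0 + (-83/31) = -83/31, ring 0 + 1 = 1, arm 0 + 0 = 0
asked cell (row2, sun) = -83/31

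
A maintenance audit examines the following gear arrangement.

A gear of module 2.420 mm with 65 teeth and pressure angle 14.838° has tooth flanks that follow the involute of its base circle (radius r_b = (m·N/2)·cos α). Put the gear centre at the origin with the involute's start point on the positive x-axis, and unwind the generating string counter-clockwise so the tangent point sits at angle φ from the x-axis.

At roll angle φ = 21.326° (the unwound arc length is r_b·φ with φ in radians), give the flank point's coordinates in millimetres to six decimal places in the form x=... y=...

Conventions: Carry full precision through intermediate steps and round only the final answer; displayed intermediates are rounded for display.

recognized (one wheel, involute flank): single-mesh tooth geometry, m = 2.420, N = 65
pitch radius r_p = m·N/2 = 2.420·65/2 = 78.650000
base radius r_b = r_p·cos α = 78.650000·cos 14.838° = 76.027318
roll angle φ = 21.326° = 0.37220892 rad
x = r_b·(cos φ + φ·sin φ) = 81.112709
y = r_b·(sin φ − φ·cos φ) = 1.288784

x=81.112709 y=1.288784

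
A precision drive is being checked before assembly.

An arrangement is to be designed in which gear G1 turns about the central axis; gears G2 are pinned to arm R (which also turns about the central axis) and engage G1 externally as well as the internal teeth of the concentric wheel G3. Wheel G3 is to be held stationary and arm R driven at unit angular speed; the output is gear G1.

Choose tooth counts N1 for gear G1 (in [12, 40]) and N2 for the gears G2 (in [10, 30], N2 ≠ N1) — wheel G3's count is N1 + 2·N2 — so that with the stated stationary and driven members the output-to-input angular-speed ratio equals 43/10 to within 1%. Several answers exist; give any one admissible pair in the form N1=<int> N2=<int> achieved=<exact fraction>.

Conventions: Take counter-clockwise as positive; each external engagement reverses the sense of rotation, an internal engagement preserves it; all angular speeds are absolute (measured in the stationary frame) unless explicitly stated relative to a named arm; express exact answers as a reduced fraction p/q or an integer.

N1=20 N2=23 achieved=43/10

topology: planetary set — design target 43/10, arm = carrier (Willis)
Willis with ω_ring = 0: ω_sun/ω_arm = (N1+N3)/N1; set equal to 43/10  ⇒  N3/N1 = 43/10 − 1 = 33/10
N3 = N1 + 2·N2  ⇒  N2/N1 = (N3/N1 − 1)/2 = (33/10 − 1)/2 = 23/20
smallest multiple with N1 ≥ 12 and N2 ≥ 10: k = 1  ⇒  N1 = 1·20 = 20, N2 = 1·23 = 23 (N1 ≤ 40, N2 ≤ 30, N2 ≠ N1 ✓), N3 = 20 + 2·23 = 66
check: (N1+N3)/N1 with N1 = 20, N3 = 66 gives 43/10; |achieved − target| = 0 ≤ 43/1000 ✓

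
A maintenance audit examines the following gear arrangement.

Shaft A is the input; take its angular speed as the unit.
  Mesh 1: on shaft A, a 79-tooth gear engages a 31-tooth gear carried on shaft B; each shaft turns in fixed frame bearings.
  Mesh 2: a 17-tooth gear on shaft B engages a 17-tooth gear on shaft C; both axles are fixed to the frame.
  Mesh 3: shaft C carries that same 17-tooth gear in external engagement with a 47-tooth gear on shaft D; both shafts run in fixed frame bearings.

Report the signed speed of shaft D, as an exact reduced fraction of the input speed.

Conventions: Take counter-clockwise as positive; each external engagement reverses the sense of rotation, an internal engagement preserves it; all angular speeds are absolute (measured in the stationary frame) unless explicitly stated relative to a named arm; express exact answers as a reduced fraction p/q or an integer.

3-mesh fixed-axis compound train (all bearings frame-fixed)
mesh 1 [79T→31T]: |ω|/ω_in = 1×79/31 = 79/31, sense flips to −
mesh 2 [17T→17T]: |ω|/ω_in = (79/31)×17/17 = 79/31, sense flips to +
mesh 3 [17T→47T]: |ω|/ω_in = (79/31)×17/47 = 1343/1457, sense flips to −
signed output speed (× input speed) = -1343/1457

-1343/1457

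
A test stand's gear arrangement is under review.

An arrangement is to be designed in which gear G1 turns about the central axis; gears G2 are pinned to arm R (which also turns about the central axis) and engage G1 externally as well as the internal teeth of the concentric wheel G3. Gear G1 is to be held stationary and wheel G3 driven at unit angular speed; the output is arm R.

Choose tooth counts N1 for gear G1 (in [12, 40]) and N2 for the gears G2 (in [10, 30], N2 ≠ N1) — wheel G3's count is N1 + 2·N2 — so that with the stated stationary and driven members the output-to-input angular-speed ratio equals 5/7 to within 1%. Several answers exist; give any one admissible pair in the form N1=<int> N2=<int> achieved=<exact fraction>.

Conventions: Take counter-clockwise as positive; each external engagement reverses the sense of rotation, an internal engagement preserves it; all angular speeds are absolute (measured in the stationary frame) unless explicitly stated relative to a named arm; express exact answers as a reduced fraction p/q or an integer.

N1=16 N2=12 achieved=5/7

class = planetary set [ratio 5/7 wanted; Willis about the carrier]
Willis with ω_sun = 0: ω_arm/ω_ring = N3/(N1+N3); set equal to 5/7  ⇒  N3/N1 = (5/7)/(1 − 5/7) = 5/2
N3 = N1 + 2·N2  ⇒  N2/N1 = (N3/N1 − 1)/2 = (5/2 − 1)/2 = 3/4
smallest multiple with N1 ≥ 12 and N2 ≥ 10: k = 4  ⇒  N1 = 4·4 = 16, N2 = 4·3 = 12 (N1 ≤ 40, N2 ≤ 30, N2 ≠ N1 ✓), N3 = 16 + 2·12 = 40
check: N3/(N1+N3) with N1 = 16, N3 = 40 gives 5/7; |achieved − target| = 0 ≤ 1/140 ✓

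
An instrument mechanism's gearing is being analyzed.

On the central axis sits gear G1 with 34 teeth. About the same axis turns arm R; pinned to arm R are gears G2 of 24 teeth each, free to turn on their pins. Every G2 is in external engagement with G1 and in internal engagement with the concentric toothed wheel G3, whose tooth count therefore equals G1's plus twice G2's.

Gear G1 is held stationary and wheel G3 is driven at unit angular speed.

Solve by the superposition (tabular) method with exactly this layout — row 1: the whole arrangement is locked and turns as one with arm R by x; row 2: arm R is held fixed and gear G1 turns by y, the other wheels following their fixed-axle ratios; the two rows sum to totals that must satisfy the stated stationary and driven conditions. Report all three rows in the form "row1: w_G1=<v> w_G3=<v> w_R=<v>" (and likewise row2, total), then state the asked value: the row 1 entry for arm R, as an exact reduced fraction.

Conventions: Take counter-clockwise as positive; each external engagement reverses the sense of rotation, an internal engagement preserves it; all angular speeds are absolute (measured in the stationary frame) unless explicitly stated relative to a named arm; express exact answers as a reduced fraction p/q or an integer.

row1: w_G1=41/58 w_G3=41/58 w_R=41/58
row2: w_G1=-41/58 w_G3=17/58 w_R=0
total: w_G1=0 w_G3=1 w_R=41/58
asked value: 41/58

class = planetary set [G3 = 34+2·24 = 82; Willis about the carrier]
row 1: whole set turns with the arm by x
superposition row 2 [arm held]: sun y, ring −(34/82)·y, arm 0
boundary: total ω_sun = x + y = 0 and total ω_ring = x − (34/82)·y = 1  ⇒  y = -41/58, x = 41/58
row 2 ring = −(34/82)·(-41/58) = 17/58
totals (row 1 + row 2): sun 41/58 + (-41/58) = 0, ring 41/58 + 17/58 = 1, arm 41/58 + 0 = 41/58
asked cell (row1, arm) = 41/58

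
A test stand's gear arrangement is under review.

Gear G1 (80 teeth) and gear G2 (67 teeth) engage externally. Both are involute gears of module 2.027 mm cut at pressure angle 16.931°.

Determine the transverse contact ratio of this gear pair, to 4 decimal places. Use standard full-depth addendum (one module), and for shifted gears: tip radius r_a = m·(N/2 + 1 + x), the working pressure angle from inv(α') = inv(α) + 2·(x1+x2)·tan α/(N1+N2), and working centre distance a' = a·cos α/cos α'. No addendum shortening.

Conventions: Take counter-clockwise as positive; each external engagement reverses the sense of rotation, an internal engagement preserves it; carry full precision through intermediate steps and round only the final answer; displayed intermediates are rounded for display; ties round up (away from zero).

recognized (one external pair, fixed centres): single-mesh tooth geometry, m = 2.027, N1 = 80, N2 = 67
base radii: r_b1 = 77.565681, r_b2 = 64.961258
tip radii: r_a1 = 83.107000, r_a2 = 69.931500
no profile shift: α' = α, a' = a
action lengths: √(r_a1²−r_b1²) = 29.838541, √(r_a2²−r_b2²) = 25.893042
base pitch p_b = π·m·cos α = 6.091994
CR = (29.838541 + 25.893042 − 148.984500·sin 16.93100°)/6.091994 = 2.026322
contact ratio ≈ 2.0263

2.0263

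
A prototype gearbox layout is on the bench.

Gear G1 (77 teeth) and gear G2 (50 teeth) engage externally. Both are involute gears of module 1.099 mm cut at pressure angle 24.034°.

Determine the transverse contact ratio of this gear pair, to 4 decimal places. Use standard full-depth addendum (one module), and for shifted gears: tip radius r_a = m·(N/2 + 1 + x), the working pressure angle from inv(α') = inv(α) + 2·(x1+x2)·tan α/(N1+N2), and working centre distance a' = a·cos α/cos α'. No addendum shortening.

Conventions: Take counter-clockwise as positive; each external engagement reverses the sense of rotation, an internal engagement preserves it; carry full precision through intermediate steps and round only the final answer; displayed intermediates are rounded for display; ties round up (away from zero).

single-mesh involute tooth geometry (77T engaging 50T at module 1.099)
base radii: r_b1 = 38.643259, r_b2 = 25.093026
tip radii: r_a1 = 43.410500, r_a2 = 28.574000
no profile shift: α' = α, a' = a
action lengths: √(r_a1²−r_b1²) = 19.778018, √(r_a2²−r_b2²) = 13.667975
base pitch p_b = π·m·cos α = 3.153283
CR = (19.778018 + 13.667975 − 69.786500·sin 24.03400°)/3.153283 = 1.593083
contact ratio ≈ 1.5931

1.5931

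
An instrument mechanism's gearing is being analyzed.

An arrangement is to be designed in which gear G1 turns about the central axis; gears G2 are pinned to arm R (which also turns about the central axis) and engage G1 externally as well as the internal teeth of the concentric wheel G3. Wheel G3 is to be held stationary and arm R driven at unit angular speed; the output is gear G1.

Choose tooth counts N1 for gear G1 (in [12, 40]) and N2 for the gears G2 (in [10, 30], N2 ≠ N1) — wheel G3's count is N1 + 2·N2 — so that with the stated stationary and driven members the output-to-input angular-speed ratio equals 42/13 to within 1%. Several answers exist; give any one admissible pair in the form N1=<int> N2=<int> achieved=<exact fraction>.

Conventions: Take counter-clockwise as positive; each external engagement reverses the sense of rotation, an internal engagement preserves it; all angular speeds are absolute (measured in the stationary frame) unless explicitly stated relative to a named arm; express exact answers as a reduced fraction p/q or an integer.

planetary set to be sized for 42/13 (Willis relation)
Willis with ω_ring = 0: ω_sun/ω_arm = (N1+N3)/N1; set equal to 42/13  ⇒  N3/N1 = 42/13 − 1 = 29/13
N3 = N1 + 2·N2  ⇒  N2/N1 = (N3/N1 − 1)/2 = (29/13 − 1)/2 = 8/13
smallest multiple with N1 ≥ 12 and N2 ≥ 10: k = 2  ⇒  N1 = 2·13 = 26, N2 = 2·8 = 16 (N1 ≤ 40, N2 ≤ 30, N2 ≠ N1 ✓), N3 = 26 + 2·16 = 58
check: (N1+N3)/N1 with N1 = 26, N3 = 58 gives 42/13; |achieved − target| = 0 ≤ 21/650 ✓

N1=26 N2=16 achieved=42/13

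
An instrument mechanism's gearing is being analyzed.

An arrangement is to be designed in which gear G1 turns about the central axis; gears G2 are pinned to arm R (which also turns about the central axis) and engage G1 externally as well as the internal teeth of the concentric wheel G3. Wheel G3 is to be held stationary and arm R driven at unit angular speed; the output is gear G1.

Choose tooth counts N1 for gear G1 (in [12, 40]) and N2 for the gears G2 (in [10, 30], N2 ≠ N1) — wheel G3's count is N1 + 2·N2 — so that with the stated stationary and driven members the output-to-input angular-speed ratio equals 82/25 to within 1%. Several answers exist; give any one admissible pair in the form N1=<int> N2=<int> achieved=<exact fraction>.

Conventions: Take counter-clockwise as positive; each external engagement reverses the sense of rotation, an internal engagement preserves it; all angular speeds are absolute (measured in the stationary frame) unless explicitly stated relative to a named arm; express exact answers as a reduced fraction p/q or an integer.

planetary set to be sized for 82/25 (Willis relation)
Willis with ω_ring = 0: ω_sun/ω_arm = (N1+N3)/N1; set equal to 82/25  ⇒  N3/N1 = 82/25 − 1 = 57/25
N3 = N1 + 2·N2  ⇒  N2/N1 = (N3/N1 − 1)/2 = (57/25 − 1)/2 = 16/25
smallest multiple with N1 ≥ 12 and N2 ≥ 10: k = 1  ⇒  N1 = 1·25 = 25, N2 = 1·16 = 16 (N1 ≤ 40, N2 ≤ 30, N2 ≠ N1 ✓), N3 = 25 + 2·16 = 57
check: (N1+N3)/N1 with N1 = 25, N3 = 57 gives 82/25; |achieved − target| = 0 ≤ 41/1250 ✓

N1=25 N2=16 achieved=82/25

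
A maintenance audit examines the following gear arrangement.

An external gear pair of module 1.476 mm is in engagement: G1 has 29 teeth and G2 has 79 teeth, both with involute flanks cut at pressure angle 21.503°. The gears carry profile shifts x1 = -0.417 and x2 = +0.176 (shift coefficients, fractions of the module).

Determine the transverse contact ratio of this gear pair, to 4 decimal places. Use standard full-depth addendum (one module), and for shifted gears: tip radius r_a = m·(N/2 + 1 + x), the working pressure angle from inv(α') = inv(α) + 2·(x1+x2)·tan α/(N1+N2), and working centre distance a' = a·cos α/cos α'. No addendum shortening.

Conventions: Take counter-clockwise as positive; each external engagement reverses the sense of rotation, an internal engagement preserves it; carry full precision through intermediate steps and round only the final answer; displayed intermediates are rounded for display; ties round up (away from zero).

1.7319

topology: single-mesh involute geometry — m = 1.476, 29T/79T pair
base radii: r_b1 = 19.912386, r_b2 = 54.244086
tip radii: r_a1 = 22.262508, r_a2 = 60.037776
inv(α') = inv(21.503°) + 2·(-0.417+0.176)·tan α/(29+79) = 0.01691453  ⇒  α' = 20.83118°
a' = a·cos α / cos α' = 79.7040·cos 21.503°/cos 20.83118° = 79.342938
action lengths: √(r_a1²−r_b1²) = 9.955709, √(r_a2²−r_b2²) = 25.731569
base pitch p_b = π·m·cos α = 4.314249
CR = (9.955709 + 25.731569 − 79.342938·sin 20.83118°)/4.314249 = 1.731863
contact ratio ≈ 1.7319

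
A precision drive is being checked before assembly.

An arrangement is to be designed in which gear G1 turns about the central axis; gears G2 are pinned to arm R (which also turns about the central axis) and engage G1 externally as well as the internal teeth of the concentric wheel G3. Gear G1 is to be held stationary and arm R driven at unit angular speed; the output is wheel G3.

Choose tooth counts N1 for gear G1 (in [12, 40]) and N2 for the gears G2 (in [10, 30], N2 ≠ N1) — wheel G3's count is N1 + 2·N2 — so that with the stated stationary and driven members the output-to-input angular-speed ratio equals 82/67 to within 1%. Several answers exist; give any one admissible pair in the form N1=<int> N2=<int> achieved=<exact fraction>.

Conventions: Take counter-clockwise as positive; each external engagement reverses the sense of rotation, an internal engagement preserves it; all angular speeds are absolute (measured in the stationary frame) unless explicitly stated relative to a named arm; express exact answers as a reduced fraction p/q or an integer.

class = planetary set [ratio 82/67 wanted; Willis about the carrier]
Willis with ω_sun = 0: ω_ring/ω_arm = (N1+N3)/N3; set equal to 82/67  ⇒  N3/N1 = 1/(82/67 − 1) = 67/15
N3 = N1 + 2·N2  ⇒  N2/N1 = (N3/N1 − 1)/2 = (67/15 − 1)/2 = 26/15
smallest multiple with N1 ≥ 12 and N2 ≥ 10: k = 1  ⇒  N1 = 1·15 = 15, N2 = 1·26 = 26 (N1 ≤ 40, N2 ≤ 30, N2 ≠ N1 ✓), N3 = 15 + 2·26 = 67
check: (N1+N3)/N3 with N1 = 15, N3 = 67 gives 82/67; |achieved − target| = 0 ≤ 41/3350 ✓

N1=15 N2=26 achieved=82/67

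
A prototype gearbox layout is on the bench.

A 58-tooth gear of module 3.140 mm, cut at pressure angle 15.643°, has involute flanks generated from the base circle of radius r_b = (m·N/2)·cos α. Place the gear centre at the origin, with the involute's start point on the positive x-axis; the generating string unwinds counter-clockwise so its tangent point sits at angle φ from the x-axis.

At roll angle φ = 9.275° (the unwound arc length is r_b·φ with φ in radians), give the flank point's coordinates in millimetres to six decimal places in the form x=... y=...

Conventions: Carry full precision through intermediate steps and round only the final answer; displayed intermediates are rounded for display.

x=88.828582 y=0.123666

topology: single-mesh involute geometry — m = 3.140, N = 58
pitch radius r_p = m·N/2 = 3.140·58/2 = 91.060000
base radius r_b = r_p·cos α = 91.060000·cos 15.643° = 87.687181
roll angle φ = 9.275° = 0.16187929 rad
x = r_b·(cos φ + φ·sin φ) = 88.828582
y = r_b·(sin φ − φ·cos φ) = 0.123666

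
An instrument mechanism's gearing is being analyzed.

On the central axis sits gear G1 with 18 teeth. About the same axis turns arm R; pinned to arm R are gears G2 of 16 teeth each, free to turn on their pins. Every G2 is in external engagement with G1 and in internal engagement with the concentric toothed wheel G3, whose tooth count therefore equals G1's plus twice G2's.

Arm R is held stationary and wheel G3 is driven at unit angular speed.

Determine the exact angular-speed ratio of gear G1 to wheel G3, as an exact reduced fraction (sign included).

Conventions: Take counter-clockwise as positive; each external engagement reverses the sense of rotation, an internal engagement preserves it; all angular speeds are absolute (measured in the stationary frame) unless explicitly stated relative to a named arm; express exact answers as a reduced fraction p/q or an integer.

topology: planetary set — G1 18T / G2 16T / G3 50T, arm = carrier (Willis)
ring teeth: 18 + 2·16 = 50
18(ω_sun−ω_arm) = −50(ω_ring−ω_arm),  ω_arm = 0, ω_ring = 1
ω_sun = 0 − (50/18)(1−0) = -25/9
ω_out/ω_in = -25/9

-25/9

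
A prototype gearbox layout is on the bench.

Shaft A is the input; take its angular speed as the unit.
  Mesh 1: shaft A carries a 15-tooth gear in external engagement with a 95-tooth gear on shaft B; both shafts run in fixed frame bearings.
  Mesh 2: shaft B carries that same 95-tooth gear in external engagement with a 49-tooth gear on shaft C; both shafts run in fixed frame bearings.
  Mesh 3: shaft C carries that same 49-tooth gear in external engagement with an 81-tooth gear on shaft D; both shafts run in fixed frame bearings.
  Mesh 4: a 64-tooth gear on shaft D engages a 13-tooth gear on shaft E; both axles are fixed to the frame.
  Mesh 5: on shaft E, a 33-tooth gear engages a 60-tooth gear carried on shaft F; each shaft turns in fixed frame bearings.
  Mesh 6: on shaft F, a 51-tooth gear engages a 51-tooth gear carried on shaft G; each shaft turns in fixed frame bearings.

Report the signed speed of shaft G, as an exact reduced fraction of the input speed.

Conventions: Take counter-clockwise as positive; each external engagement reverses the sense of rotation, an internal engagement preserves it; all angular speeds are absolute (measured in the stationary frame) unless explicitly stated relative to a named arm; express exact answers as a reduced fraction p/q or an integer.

176/351

6-mesh fixed-axis compound train (all bearings frame-fixed)
mesh 1 [15T→95T]: |ω|/ω_in = 1×15/95 = 3/19, sense flips to −
mesh 2 [95T→49T]: |ω|/ω_in = (3/19)×95/49 = 15/49, sense flips to +
mesh 3 [49T→81T]: |ω|/ω_in = (15/49)×49/81 = 5/27, sense flips to −
mesh 4 [64T→13T]: |ω|/ω_in = (5/27)×64/13 = 320/351, sense flips to +
mesh 5 [33T→60T]: |ω|/ω_in = (320/351)×33/60 = 176/351, sense flips to −
mesh 6 [51T→51T]: |ω|/ω_in = (176/351)×51/51 = 176/351, sense flips to +
signed output speed (× input speed) = 176/351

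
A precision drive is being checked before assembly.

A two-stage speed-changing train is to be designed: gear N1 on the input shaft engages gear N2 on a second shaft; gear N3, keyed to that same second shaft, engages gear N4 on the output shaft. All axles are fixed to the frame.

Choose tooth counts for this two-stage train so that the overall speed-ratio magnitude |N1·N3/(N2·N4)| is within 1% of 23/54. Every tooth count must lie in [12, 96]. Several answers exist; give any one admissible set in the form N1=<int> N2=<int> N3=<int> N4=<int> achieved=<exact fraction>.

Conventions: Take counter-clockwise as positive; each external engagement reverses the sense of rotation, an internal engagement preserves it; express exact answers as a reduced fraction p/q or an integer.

design class (target 23/54): fixed-axis compound train
target = 23/54 in lowest terms: an exact hit needs N1·N3 = k·23 and N2·N4 = k·54 for one integer k, every count in [12, 96]; additionally prefer no 1:1 stage (N1 ≠ N2, N3 ≠ N4)
k = 1…11: no 1:1-free in-range split of k·23 and k·54 into factor pairs; take k = 12
k = 12: N1·N3 = 276 = 12·23, N2·N4 = 648 = 54·12
achieved = 12·23/(54·12) = 23/54; |achieved − target| = 0 ≤ 23/5400 ✓

N1=12 N2=54 N3=23 N4=12 achieved=23/54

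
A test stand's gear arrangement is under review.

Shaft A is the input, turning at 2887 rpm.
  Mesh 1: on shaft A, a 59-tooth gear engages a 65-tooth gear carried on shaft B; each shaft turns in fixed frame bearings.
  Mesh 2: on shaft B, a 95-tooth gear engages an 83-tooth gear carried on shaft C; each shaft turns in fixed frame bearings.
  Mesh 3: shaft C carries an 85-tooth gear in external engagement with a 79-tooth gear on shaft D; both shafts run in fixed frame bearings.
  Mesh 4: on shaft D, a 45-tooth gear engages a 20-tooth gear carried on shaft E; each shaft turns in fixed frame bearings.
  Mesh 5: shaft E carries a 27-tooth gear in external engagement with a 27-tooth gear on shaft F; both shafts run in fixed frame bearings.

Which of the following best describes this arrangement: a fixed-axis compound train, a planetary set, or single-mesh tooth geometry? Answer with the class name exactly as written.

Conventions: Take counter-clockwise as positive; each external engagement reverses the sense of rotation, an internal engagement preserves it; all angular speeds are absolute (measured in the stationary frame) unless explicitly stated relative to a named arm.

fixed-axis compound train

topology: fixed-axis compound train — 5 meshes, A→F
classification: fixed-axis compound train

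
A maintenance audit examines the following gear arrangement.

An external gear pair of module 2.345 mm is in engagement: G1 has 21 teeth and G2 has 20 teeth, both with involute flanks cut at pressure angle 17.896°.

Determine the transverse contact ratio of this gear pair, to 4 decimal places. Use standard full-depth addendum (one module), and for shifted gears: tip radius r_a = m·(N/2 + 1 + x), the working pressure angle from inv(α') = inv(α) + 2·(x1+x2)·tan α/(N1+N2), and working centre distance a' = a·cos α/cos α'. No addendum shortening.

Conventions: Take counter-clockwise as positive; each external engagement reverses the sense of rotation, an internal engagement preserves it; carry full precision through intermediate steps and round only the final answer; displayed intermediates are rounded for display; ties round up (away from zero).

class = single-mesh tooth geometry [involute pair 21T × 20T, m = 2.345]
base radii: r_b1 = 23.431161, r_b2 = 22.315392
tip radii: r_a1 = 26.967500, r_a2 = 25.795000
no profile shift: α' = α, a' = a
action lengths: √(r_a1²−r_b1²) = 13.350158, √(r_a2²−r_b2²) = 12.938520
base pitch p_b = π·m·cos α = 7.010587
CR = (13.350158 + 12.938520 − 48.072500·sin 17.89600°)/7.010587 = 1.642726
contact ratio ≈ 1.6427

1.6427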